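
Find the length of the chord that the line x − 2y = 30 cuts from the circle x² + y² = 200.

4√5

Express y = (−30 + x)/2 and substitute into the circle:
5x² − 60x + 100 = 0  ⟹  x² − 12x + 20 = 0
x = 10 or x = 2, giving (10, −10) and (2, −14).
|(10, −10) − (2, −14)| = √((8)² + (4)²) = 4√5.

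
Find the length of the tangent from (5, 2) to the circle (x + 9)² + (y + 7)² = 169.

6√3

With centre O = (−9, −7), |OP|² = 277 and r² = 169.
By the tangent–radius right angle, tangent length = √(|PO|² − r²) = √108 = 6√3.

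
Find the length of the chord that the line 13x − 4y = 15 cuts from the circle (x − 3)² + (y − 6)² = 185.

Substitute y = (−15 + 13x)/4:
185x² − 1110x − 1295 = 0  ⟹  x² − 6x − 7 = 0
x = 7 or x = −1, giving (7, 19) and (−1, −7).
Chord length = distance between (7, 19) and (−1, −7) = √740 = 2√185.

2√185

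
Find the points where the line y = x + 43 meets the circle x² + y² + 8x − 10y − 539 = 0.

From the line, y = x + 43. Substituting:
2x² + 84x + 880 = 0  ⟹  x² + 42x + 440 = 0
x = −20 or x = −22, giving (−20, 23) and (−22, 21).

(−22, 21) and (−20, 23)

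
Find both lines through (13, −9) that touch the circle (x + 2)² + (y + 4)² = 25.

y = −9 and 3x + 4y = 3

Let a tangent through (13, −9) have slope m. Its distance from (−2, −4) must equal 5:
(−15m − (5))² = 25(m² + 1)
4m² + 3m = 0, so m = 0 or m = −3/4.
With m = 0: y = −9. With m = −3/4: 3x + 4y = 3.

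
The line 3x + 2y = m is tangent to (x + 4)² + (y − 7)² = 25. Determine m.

m = 2 ± 5√13

The line touches the circle iff its distance from (−4, 7) is 5:
|3·(−4) + 2·7 − m| / √13 = 5
|m − (2)| = 5√13.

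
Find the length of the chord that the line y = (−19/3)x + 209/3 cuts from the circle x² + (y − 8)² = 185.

From the line, y = (209 − 19x)/3. Substituting:
370x² − 7030x + 32560 = 0  ⟹  x² − 19x + 88 = 0
x = 11 or x = 8, giving (11, 0) and (8, 19).
Chord length = distance between (11, 0) and (8, 19) = √370 = √370.

√370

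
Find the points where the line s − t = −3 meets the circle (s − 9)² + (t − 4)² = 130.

(−2, 1) and (12, 15)

From the line, t = s + 3. Substituting:
2s² − 20s − 48 = 0  ⟹  s² − 10s − 24 = 0
s = 12 or s = −2, giving (12, 15) and (−2, 1).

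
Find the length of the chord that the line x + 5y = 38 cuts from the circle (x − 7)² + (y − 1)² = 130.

4√26

The distance from (7, 1) to the line is 26/√26, and r² = 130.
Half the chord is √(r² − d²) = √(104), so the full chord is 4√26.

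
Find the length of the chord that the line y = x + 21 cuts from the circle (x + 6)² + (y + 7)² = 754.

32√2

Express y = x + 21 and substitute into the circle:
2x² + 68x + 66 = 0  ⟹  x² + 34x + 33 = 0
x = −1 or x = −33, giving (−1, 20) and (−33, −12).
Chord length = distance between (−1, 20) and (−33, −12) = √2048 = 32√2.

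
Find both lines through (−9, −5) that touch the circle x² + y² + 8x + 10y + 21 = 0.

2x + y = −23 and 2x − y = −13

Let a tangent through (−9, −5) have slope m. Its distance from (−4, −5) must equal 2√5:
(5m − (0))² = 20(m² + 1)
m² − 4 = 0, so m = −2 or m = 2.
Through (−9, −5) these give 2x + y = −23 and 2x − y = −13.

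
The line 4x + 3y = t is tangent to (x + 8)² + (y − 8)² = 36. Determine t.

t = −38 or t = 22

For a tangent, require d(centre, line) = r = 6.
|4·(−8) + 3·8 − t| / √25 = 6
|t − (−8)| = 6·5, so t = 22 or t = −38.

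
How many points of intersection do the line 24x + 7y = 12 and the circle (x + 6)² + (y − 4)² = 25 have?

0

Substituting the line into the circle gives 625x² + 1356x + 795 = 0.
Δ = 1838736 − 1987500 = −148764.
No real roots: the line does not meet the circle.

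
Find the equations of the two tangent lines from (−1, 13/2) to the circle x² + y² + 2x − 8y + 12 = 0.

x − 2y = −14 and x + 2y = 12

A line y − (13/2) = m(x − (−1)) is tangent when its distance from (−1, 4) is √5:
(0m − (−5/2))² = 5(m² + 1)
4m² − 1 = 0, so m = 1/2 or m = −1/2.
With m = 1/2: x − 2y = −14. With m = −1/2: x + 2y = 12.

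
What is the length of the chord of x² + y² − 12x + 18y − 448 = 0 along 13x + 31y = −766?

√1130

Substitute y = (−766 − 13x)/31:
1130x² + 1130x − 271200 = 0  ⟹  x² + x − 240 = 0
x = 15 or x = −16, giving (15, −31) and (−16, −18).
|(15, −31) − (−16, −18)| = √((31)² + (−13)²) = √1130.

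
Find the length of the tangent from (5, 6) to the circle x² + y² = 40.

√21

With centre O = (0, 0), |OP|² = 61 and r² = 40.
Power of the point: PT² = |PO|² − r² = 21, so PT = √21.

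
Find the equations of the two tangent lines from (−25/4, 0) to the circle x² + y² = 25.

4x + 3y = −25 and 4x − 3y = −25

Let a tangent through (−25/4, 0) have slope m. Its distance from (0, 0) must equal 5:
(25/4m − (0))² = 25(m² + 1)
9m² − 16 = 0, so m = −4/3 or m = 4/3.
With m = −4/3: 4x + 3y = −25. With m = 4/3: 4x − 3y = −25.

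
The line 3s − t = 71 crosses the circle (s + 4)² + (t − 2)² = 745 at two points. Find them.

(20, −11) and (23, −2)

Substitute t = 3s − 71:
10s² − 430s + 4600 = 0  ⟹  s² − 43s + 460 = 0
s = 23 or s = 20, giving (23, −2) and (20, −11).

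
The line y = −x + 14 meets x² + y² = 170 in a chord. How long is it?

Express y = −x + 14 and substitute into the circle:
2x² − 28x + 26 = 0  ⟹  x² − 14x + 13 = 0
x = 13 or x = 1, giving (13, 1) and (1, 13).
|(13, 1) − (1, 13)| = √((12)² + (−12)²) = 12√2.

12√2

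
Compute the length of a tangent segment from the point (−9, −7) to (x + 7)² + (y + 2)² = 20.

With centre O = (−7, −2), |OP|² = 29 and r² = 20.
Power of the point: PT² = |PO|² − r² = 9, so PT = 3.

3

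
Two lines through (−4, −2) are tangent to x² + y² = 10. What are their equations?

A line y − (−2) = m(x − (−4)) is tangent when its distance from (0, 0) is √10:
(4m − (2))² = 10(m² + 1)
3m² − 8m − 3 = 0, so m = 3 or m = −1/3.
With m = 3: 3x − y = −10. With m = −1/3: x + 3y = −10.

3x − y = −10 and x + 3y = −10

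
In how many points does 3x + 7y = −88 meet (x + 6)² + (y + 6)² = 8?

0

d² = (3·(−6) + 7·(−6) − (−88))²/58 = 392/29; r² = 8.
Since d² > r², the line lies outside the circle.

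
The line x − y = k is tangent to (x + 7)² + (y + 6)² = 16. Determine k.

Tangency holds when the distance from the centre (−7, −6) to the line equals the radius 4:
|1·(−7) − 1·(−6) − k| / √2 = 4
|k − (−1)| = 4√2.

k = −1 ± 4√2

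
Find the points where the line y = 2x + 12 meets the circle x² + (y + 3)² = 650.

Substitute y = 2x + 12:
5x² + 60x − 425 = 0  ⟹  x² + 12x − 85 = 0
x = 5 or x = −17, giving (5, 22) and (−17, −22).

(−17, −22) and (5, 22)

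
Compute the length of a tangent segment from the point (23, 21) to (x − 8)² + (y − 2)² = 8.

With centre O = (8, 2), |OP|² = 586 and r² = 8.
The tangent meets the radius at right angles, so tangent² = |PO|² − r² = 586 − 8 = 578.

17√2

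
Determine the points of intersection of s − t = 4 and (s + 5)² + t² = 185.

(−9, −13) and (8, 4)

Substitute t = s − 4:
2s² + 2s − 144 = 0  ⟹  s² + s − 72 = 0
s = 8 or s = −9, giving (8, 4) and (−9, −13).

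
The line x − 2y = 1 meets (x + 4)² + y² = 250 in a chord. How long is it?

14√5

The distance from (−4, 0) to the line is 5/√5, and r² = 250.
Chord = 2√(r² − d²) = 2·√(245) = 14√5.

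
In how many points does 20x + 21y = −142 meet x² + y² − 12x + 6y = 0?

Substituting the line into the circle gives 841x² − 2132x + 2272 = 0.
Discriminant = (−2132)² − 4·841·(2272) = −3097584 < 0.
No real roots: the line does not meet the circle.

0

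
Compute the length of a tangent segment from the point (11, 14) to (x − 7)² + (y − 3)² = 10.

√127

The centre is (7, 3) and r = √10. The square of the distance from P to the centre is 16 + 121 = 137.
Power of the point: PT² = |PO|² − r² = 127, so PT = √127.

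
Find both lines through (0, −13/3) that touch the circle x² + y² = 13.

2x − 3y = 13 and 2x + 3y = −13

Write the tangent as mx − y + (−13/3 − m·(0)) = 0 and set its distance from the centre to √13:
[m·(0) − (13/3)]² = 13(m² + 1)
9m² − 4 = 0, so m = 2/3 or m = −2/3.
With m = 2/3: 2x − 3y = 13. With m = −2/3: 2x + 3y = −13.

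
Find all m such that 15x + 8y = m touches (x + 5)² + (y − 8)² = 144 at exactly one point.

m = −215 or m = 193

For a tangent, require d(centre, line) = r = 12.
|15·(−5) + 8·8 − m| / √289 = 12
|m − (−11)| = 12·17, so m = 193 or m = −215.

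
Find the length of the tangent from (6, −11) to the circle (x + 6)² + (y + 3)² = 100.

The centre is (−6, −3) and r = 10. The square of the distance from P to the centre is 144 + 64 = 208.
By the tangent–radius right angle, tangent length = √(|PO|² − r²) = √108 = 6√3.

6√3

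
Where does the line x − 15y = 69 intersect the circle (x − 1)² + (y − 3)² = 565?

Express y = (−69 + x)/15 and substitute into the circle:
226x² − 678x − 113904 = 0  ⟹  x² − 3x − 504 = 0
x = 24 or x = −21, giving (24, −3) and (−21, −6).

(−21, −6) and (24, −3)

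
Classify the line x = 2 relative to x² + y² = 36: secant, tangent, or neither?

secant

d² = (1·0 + 0·0 − (2))² = 4; r² = 36.
Since d² < r², the line cuts the circle twice.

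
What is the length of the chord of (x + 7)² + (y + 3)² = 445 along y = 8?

Centre (−7, −3), r² = 445. Perpendicular distance d from centre to line = |−11| / √1 = 11.
Chord = 2√(r² − d²) = 2·√(324) = 36.

36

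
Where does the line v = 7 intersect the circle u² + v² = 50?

Express v = 7 and substitute into the circle:
u² − 1 = 0
u = 1 or u = −1, giving (1, 7) and (−1, 7).

(−1, 7) and (1, 7)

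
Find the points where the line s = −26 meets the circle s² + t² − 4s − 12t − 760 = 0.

The line gives s = −26. Substituting into the circle:
t² − 12t + 20 = 0
t = 10 or t = 2, giving (−26, 10) and (−26, 2).

(−26, 2) and (−26, 10)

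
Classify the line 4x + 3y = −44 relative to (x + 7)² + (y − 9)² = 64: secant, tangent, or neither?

Substituting the line into the circle gives 25x² + 694x + 4906 = 0.
Discriminant = (694)² − 4·25·(4906) = −8964 < 0.
No real roots: the line does not meet the circle.

neither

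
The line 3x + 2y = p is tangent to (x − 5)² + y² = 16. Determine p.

For a tangent, require d(centre, line) = r = 4.
|3·5 + 2·0 − p| / √13 = 4
|p − (15)| = 4√13.

p = 15 ± 4√13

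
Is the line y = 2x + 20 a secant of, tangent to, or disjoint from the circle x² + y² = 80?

d² = (2·0 − 1·0 − (−20))²/5 = 80; r² = 80.
Since d² = r², the line is tangent.

tangent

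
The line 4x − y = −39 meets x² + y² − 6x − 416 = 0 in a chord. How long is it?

From the line, y = 4x + 39. Substituting:
17x² + 306x + 1105 = 0  ⟹  x² + 18x + 65 = 0
x = −5 or x = −13, giving (−5, 19) and (−13, −13).
Chord length = distance between (−5, 19) and (−13, −13) = √1088 = 8√17.

8√17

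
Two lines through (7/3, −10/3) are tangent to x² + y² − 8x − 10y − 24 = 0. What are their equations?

Write the tangent as mx − y + (−10/3 − m·(7/3)) = 0 and set its distance from the centre to √65:
(5/3m − (25/3))² = 65(m² + 1)
56m² + 25m − 4 = 0, so m = 1/8 or m = −4/7.
Through (7/3, −10/3) these give x − 8y = 29 and 4x + 7y = −14.

x − 8y = 29 and 4x + 7y = −14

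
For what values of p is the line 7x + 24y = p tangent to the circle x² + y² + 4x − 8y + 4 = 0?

For a tangent, require d(centre, line) = r = 4.
|7·(−2) + 24·4 − p| / √625 = 4
|p − (82)| = 4·25, so p = 182 or p = −18.

p = −18 or p = 182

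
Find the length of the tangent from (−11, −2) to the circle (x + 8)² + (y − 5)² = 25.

√33

With centre O = (−8, 5), |OP|² = 58 and r² = 25.
By the tangent–radius right angle, tangent length = √(|PO|² − r²) = √33.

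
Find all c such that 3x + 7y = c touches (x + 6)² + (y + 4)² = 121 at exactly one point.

c = −46 ± 11√58

The line touches the circle iff its distance from (−6, −4) is 11:
|3·(−6) + 7·(−4) − c| / √58 = 11
|c − (−46)| = 11√58.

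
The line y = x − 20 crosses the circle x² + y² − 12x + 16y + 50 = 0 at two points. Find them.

Substitute y = x − 20:
2x² − 36x + 130 = 0  ⟹  x² − 18x + 65 = 0
x = 13 or x = 5, giving (13, −7) and (5, −15).

(5, −15) and (13, −7)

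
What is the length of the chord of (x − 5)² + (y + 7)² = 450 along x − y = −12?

18√2

The distance from (5, −7) to the line is 24/√2, and r² = 450.
Half the chord is √(r² − d²) = √(162), so the full chord is 18√2.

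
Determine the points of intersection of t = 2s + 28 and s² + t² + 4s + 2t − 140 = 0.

(−14, 0) and (−10, 8)

Substitute t = 2s + 28:
5s² + 120s + 700 = 0  ⟹  s² + 24s + 140 = 0
s = −10 or s = −14, giving (−10, 8) and (−14, 0).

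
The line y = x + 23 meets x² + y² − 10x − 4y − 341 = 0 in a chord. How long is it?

Substitute y = x + 23:
2x² + 32x + 96 = 0  ⟹  x² + 16x + 48 = 0
x = −4 or x = −12, giving (−4, 19) and (−12, 11).
Chord length = distance between (−4, 19) and (−12, 11) = √128 = 8√2.

8√2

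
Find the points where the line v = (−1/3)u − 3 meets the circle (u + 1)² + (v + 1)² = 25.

(−6, −1) and (3, −4)

From the line, v = (−9 − u)/3. Substituting:
10u² + 30u − 180 = 0  ⟹  u² + 3u − 18 = 0
u = 3 or u = −6, giving (3, −4) and (−6, −1).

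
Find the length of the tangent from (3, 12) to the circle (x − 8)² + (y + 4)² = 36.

With centre O = (8, −4), |OP|² = 281 and r² = 36.
By the tangent–radius right angle, tangent length = √(|PO|² − r²) = √245 = 7√5.

7√5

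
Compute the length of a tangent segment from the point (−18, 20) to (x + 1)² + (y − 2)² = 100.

3√57

Centre (−1, 2), r² = 100. |PO|² = (−17)² + (18)² = 613.
Power of the point: PT² = |PO|² − r² = 513, so PT = 3√57.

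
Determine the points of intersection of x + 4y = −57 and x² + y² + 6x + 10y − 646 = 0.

Substitute y = (−57 − x)/4:
17x² + 170x − 9367 = 0  ⟹  x² + 10x − 551 = 0
x = 19 or x = −29, giving (19, −19) and (−29, −7).

(−29, −7) and (19, −19)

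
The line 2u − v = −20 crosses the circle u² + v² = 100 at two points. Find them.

(−10, 0) and (−6, 8)

Express v = 2u + 20 and substitute into the circle:
5u² + 80u + 300 = 0  ⟹  u² + 16u + 60 = 0
u = −6 or u = −10, giving (−6, 8) and (−10, 0).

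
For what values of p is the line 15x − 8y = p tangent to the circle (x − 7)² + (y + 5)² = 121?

The line touches the circle iff its distance from (7, −5) is 11:
|15·7 − 8·(−5) − p| / √289 = 11
|p − (145)| = 11·17, so p = 332 or p = −42.

p = −42 or p = 332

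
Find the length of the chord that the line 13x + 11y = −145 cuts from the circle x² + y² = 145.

From the line, y = (−145 − 13x)/11. Substituting:
290x² + 3770x + 3480 = 0  ⟹  x² + 13x + 12 = 0
x = −1 or x = −12, giving (−1, −12) and (−12, 1).
|(−1, −12) − (−12, 1)| = √((11)² + (−13)²) = √290.

√290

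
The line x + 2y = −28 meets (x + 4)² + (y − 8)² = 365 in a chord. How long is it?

From the line, y = (−28 − x)/2. Substituting:
5x² + 120x + 540 = 0  ⟹  x² + 24x + 108 = 0
x = −6 or x = −18, giving (−6, −11) and (−18, −5).
|(−6, −11) − (−18, −5)| = √((12)² + (−6)²) = 6√5.

6√5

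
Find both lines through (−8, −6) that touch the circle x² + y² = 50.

Write the tangent as mx − y + (−6 − m·(−8)) = 0 and set its distance from the centre to 5√2:
(8m − (6))² = 50(m² + 1)
7m² − 48m − 7 = 0, so m = −1/7 or m = 7.
With m = −1/7: x + 7y = −50. With m = 7: 7x − y = −50.

x + 7y = −50 and 7x − y = −50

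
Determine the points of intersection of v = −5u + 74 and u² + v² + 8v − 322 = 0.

(13, 9) and (17, −11)

Substitute v = −5u + 74:
26u² − 780u + 5746 = 0  ⟹  u² − 30u + 221 = 0
u = 17 or u = 13, giving (17, −11) and (13, 9).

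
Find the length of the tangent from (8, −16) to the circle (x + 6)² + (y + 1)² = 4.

The centre is (−6, −1) and r = 2. The square of the distance from P to the centre is 196 + 225 = 421.
Power of the point: PT² = |PO|² − r² = 417, so PT = √417.

√417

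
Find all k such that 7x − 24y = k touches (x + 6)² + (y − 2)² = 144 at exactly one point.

Tangency holds when the distance from the centre (−6, 2) to the line equals the radius 12:
|7·(−6) − 24·2 − k| / √625 = 12
|k − (−90)| = 12·25, so k = 210 or k = −390.

k = −390 or k = 210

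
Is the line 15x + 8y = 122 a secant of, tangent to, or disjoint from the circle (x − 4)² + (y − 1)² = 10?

disjoint

Substituting the line into the circle gives 289x² − 3932x + 13380 = 0.
Δ = 15460624 − 15467280 = −6656.
No real roots: the line does not meet the circle.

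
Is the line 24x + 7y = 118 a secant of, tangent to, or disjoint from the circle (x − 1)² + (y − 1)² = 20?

Substituting the line into the circle gives 625x² − 5426x + 11390 = 0.
Δ = 29441476 − 28475000 = 966476.
Two real roots: the line is a secant.

secant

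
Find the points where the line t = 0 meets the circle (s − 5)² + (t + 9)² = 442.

(−14, 0) and (24, 0)

From the line, t = 0. Substituting:
s² − 10s − 336 = 0
s = 24 or s = −14, giving (24, 0) and (−14, 0).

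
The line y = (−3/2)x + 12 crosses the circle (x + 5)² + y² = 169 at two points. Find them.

(0, 12) and (8, 0)

Substitute y = (24 − 3x)/2:
13x² − 104x = 0  ⟹  x² − 8x = 0
x = 8 or x = 0, giving (8, 0) and (0, 12).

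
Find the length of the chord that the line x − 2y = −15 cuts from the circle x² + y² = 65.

4√5

The distance from (0, 0) to the line is 15/√5, and r² = 65.
Chord = 2√(r² − d²) = 2·√(20) = 4√5.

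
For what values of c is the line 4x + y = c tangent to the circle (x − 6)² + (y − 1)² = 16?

Tangency holds when the distance from the centre (6, 1) to the line equals the radius 4:
|4·6 + 1·1 − c| / √17 = 4
|c − (25)| = 4√17.

c = 25 ± 4√17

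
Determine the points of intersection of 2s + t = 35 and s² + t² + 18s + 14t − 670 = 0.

(11, 13) and (19, −3)

From the line, t = −2s + 35. Substituting:
5s² − 150s + 1045 = 0  ⟹  s² − 30s + 209 = 0
s = 19 or s = 11, giving (19, −3) and (11, 13).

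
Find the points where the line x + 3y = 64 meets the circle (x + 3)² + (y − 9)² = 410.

(−14, 26) and (16, 16)

Express y = (64 − x)/3 and substitute into the circle:
10x² − 20x − 2240 = 0  ⟹  x² − 2x − 224 = 0
x = 16 or x = −14, giving (16, 16) and (−14, 26).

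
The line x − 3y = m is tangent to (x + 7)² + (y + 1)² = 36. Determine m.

m = −4 ± 6√10

Tangency holds when the distance from the centre (−7, −1) to the line equals the radius 6:
|1·(−7) − 3·(−1) − m| / √10 = 6
|m − (−4)| = 6√10.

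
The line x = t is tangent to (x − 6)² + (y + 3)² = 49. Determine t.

t = −1 or t = 13

The line touches the circle iff its distance from (6, −3) is 7:
|1·6 + 0·(−3) − t| / √1 = 7
|t − (6)| = 7, so t = 13 or t = −1.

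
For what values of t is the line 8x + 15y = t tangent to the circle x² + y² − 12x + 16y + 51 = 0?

t = −191 or t = 47

The line touches the circle iff its distance from (6, −8) is 7:
|8·6 + 15·(−8) − t| / √289 = 7
|t − (−72)| = 7·17, so t = 47 or t = −191.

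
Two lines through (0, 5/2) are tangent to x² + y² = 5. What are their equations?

Write the tangent as mx − y + (5/2 − m·(0)) = 0 and set its distance from the centre to √5:
[m·(0) − (−5/2)]² = 5(m² + 1)
4m² − 1 = 0, so m = 1/2 or m = −1/2.
With m = 1/2: x − 2y = −5. With m = −1/2: x + 2y = 5.

x − 2y = −5 and x + 2y = 5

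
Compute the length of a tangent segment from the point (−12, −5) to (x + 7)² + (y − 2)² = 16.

The centre is (−7, 2) and r = 4. The square of the distance from P to the centre is 25 + 49 = 74.
The tangent meets the radius at right angles, so tangent² = |PO|² − r² = 74 − 16 = 58.

√58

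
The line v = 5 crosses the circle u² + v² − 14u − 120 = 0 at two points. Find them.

(−5, 5) and (19, 5)

From the line, v = 5. Substituting:
u² − 14u − 95 = 0
u = 19 or u = −5, giving (19, 5) and (−5, 5).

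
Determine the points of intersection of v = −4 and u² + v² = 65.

(−7, −4) and (7, −4)

From the line, v = −4. Substituting:
u² − 49 = 0
u = 7 or u = −7, giving (7, −4) and (−7, −4).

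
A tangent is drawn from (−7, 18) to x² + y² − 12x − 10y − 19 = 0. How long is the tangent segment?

√258

Centre (6, 5), r² = 80. |PO|² = (−13)² + (13)² = 338.
Power of the point: PT² = |PO|² − r² = 258, so PT = √258.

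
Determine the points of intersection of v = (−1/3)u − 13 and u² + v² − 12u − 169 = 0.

From the line, v = (−39 − u)/3. Substituting:
10u² − 30u = 0  ⟹  u² − 3u = 0
u = 3 or u = 0, giving (3, −14) and (0, −13).

(0, −13) and (3, −14)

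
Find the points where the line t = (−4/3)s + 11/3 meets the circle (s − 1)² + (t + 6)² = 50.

From the line, t = (11 − 4s)/3. Substituting:
25s² − 250s + 400 = 0  ⟹  s² − 10s + 16 = 0
s = 8 or s = 2, giving (8, −7) and (2, 1).

(2, 1) and (8, −7)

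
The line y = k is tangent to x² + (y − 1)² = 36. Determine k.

For a tangent, require d(centre, line) = r = 6.
|0·0 + 1·1 − k| / √1 = 6
|k − (1)| = 6, so k = 7 or k = −5.

k = −5 or k = 7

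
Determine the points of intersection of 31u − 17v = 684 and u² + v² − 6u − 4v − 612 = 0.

Substitute v = (−684 + 31u)/17:
1250u² − 46250u + 337500 = 0  ⟹  u² − 37u + 270 = 0
u = 27 or u = 10, giving (27, 9) and (10, −22).

(10, −22) and (27, 9)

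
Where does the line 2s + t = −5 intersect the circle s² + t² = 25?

(−4, 3) and (0, −5)

Substitute t = −2s − 5:
5s² + 20s = 0  ⟹  s² + 4s = 0
s = 0 or s = −4, giving (0, −5) and (−4, 3).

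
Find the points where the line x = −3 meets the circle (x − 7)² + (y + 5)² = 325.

(−3, −20) and (−3, 10)

The line gives x = −3. Substituting into the circle:
y² + 10y − 200 = 0
y = 10 or y = −20, giving (−3, 10) and (−3, −20).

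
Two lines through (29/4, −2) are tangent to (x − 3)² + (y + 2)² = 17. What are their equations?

4x + y = 27 and 4x − y = 31

Let a tangent through (29/4, −2) have slope m. Its distance from (3, −2) must equal √17:
(−17/4m − (0))² = 17(m² + 1)
m² − 16 = 0, so m = −4 or m = 4.
With m = −4: 4x + y = 27. With m = 4: 4x − y = 31.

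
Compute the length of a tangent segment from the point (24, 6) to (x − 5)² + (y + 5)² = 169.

Centre (5, −5), r² = 169. |PO|² = (19)² + (11)² = 482.
The tangent meets the radius at right angles, so tangent² = |PO|² − r² = 482 − 169 = 313.

√313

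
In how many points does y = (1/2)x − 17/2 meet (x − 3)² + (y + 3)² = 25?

d² = (1·3 − 2·(−3) − (17))²/5 = 64/5; r² = 25.
Since d² < r², the line cuts the circle twice.

2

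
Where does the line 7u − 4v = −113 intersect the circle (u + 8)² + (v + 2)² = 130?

(−19, −5) and (−11, 9)

Substitute v = (113 + 7u)/4:
65u² + 1950u + 13585 = 0  ⟹  u² + 30u + 209 = 0
u = −11 or u = −19, giving (−11, 9) and (−19, −5).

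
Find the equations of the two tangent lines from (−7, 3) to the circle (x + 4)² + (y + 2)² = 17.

A line y − (3) = m(x − (−7)) is tangent when its distance from (−4, −2) is √17:
[m·(3) − (−5)]² = 17(m² + 1)
4m² − 15m − 4 = 0, so m = −1/4 or m = 4.
With m = −1/4: x + 4y = 5. With m = 4: 4x − y = −31.

x + 4y = 5 and 4x − y = −31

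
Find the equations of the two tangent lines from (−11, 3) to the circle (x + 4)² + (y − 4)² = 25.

Write the tangent as mx − y + (3 − m·(−11)) = 0 and set its distance from the centre to 5:
[m·(7) − (1)]² = 25(m² + 1)
12m² − 7m − 12 = 0, so m = 4/3 or m = −3/4.
Through (−11, 3) these give 4x − 3y = −53 and 3x + 4y = −21.

4x − 3y = −53 and 3x + 4y = −21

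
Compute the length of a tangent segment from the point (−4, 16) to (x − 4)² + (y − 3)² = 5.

The centre is (4, 3) and r = √5. The square of the distance from P to the centre is 64 + 169 = 233.
By the tangent–radius right angle, tangent length = √(|PO|² − r²) = √228 = 2√57.

2√57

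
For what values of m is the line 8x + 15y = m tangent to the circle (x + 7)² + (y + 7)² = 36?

Tangency holds when the distance from the centre (−7, −7) to the line equals the radius 6:
|8·(−7) + 15·(−7) − m| / √289 = 6
|m − (−161)| = 6·17, so m = −59 or m = −263.

m = −263 or m = −59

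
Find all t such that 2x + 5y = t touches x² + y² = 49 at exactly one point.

The line touches the circle iff its distance from (0, 0) is 7:
|2·0 + 5·0 − t| / √29 = 7
|t| = 7√29.

t = ±7√29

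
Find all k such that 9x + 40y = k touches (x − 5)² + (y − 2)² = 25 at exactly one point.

k = −80 or k = 330

The line touches the circle iff its distance from (5, 2) is 5:
|9·5 + 40·2 − k| / √1681 = 5
|k − (125)| = 5·41, so k = 330 or k = −80.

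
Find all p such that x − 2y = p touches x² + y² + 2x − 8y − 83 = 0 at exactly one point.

p = −9 ± 10√5

Tangency holds when the distance from the centre (−1, 4) to the line equals the radius 10:
|1·(−1) − 2·4 − p| / √5 = 10
|p − (−9)| = 10√5.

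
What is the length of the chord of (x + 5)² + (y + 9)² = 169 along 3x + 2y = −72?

From the line, y = (−72 − 3x)/2. Substituting:
13x² + 364x + 2340 = 0  ⟹  x² + 28x + 180 = 0
x = −10 or x = −18, giving (−10, −21) and (−18, −9).
Chord length = distance between (−10, −21) and (−18, −9) = √208 = 4√13.

4√13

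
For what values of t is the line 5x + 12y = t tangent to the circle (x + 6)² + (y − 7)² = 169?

For a tangent, require d(centre, line) = r = 13.
|5·(−6) + 12·7 − t| / √169 = 13
|t − (54)| = 13·13, so t = 223 or t = −115.

t = −115 or t = 223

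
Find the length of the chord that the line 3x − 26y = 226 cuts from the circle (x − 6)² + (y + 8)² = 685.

From the line, y = (−226 + 3x)/26. Substituting:
685x² − 8220x − 438400 = 0  ⟹  x² − 12x − 640 = 0
x = 32 or x = −20, giving (32, −5) and (−20, −11).
|(32, −5) − (−20, −11)| = √((52)² + (6)²) = 2√685.

2√685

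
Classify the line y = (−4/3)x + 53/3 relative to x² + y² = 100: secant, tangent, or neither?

d² = (4·0 + 3·0 − (53))²/25 = 2809/25; r² = 100.
Since d² > r², the line lies outside the circle.

neither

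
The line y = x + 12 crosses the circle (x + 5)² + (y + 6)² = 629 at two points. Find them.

(−28, −16) and (5, 17)

Substitute y = x + 12:
2x² + 46x − 280 = 0  ⟹  x² + 23x − 140 = 0
x = 5 or x = −28, giving (5, 17) and (−28, −16).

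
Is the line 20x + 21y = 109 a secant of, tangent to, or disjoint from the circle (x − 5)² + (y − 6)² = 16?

disjoint

Centre (5, 6), r² = 16. Distance² from centre to line = (117)²/841 = 13689/841.
Since d² > r², the line lies outside the circle.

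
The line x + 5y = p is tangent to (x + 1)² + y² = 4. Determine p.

The line touches the circle iff its distance from (−1, 0) is 2:
|1·(−1) + 5·0 − p| / √26 = 2
|p − (−1)| = 2√26.

p = −1 ± 2√26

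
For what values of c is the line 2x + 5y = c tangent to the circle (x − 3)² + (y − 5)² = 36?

c = 31 ± 6√29

For a tangent, require d(centre, line) = r = 6.
|2·3 + 5·5 − c| / √29 = 6
|c − (31)| = 6√29.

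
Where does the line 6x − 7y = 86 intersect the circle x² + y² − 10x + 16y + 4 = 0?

(−2, −14) and (12, −2)

Substitute y = (−86 + 6x)/7:
85x² − 850x − 2040 = 0  ⟹  x² − 10x − 24 = 0
x = 12 or x = −2, giving (12, −2) and (−2, −14).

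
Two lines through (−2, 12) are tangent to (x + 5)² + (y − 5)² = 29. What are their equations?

A line y − (12) = m(x − (−2)) is tangent when its distance from (−5, 5) is √29:
[m·(−3) − (−7)]² = 29(m² + 1)
10m² + 21m − 10 = 0, so m = 2/5 or m = −5/2.
Through (−2, 12) these give 2x − 5y = −64 and 5x + 2y = 14.

2x − 5y = −64 and 5x + 2y = 14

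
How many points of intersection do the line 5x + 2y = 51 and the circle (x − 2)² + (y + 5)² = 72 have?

Centre (2, −5), r² = 72. Distance² from centre to line = (−51)²/29 = 2601/29.
Since d² > r², the line lies outside the circle.

0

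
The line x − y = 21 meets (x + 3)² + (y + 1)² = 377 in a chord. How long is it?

15√2

Substitute y = x − 21:
2x² − 34x + 32 = 0  ⟹  x² − 17x + 16 = 0
x = 16 or x = 1, giving (16, −5) and (1, −20).
|(16, −5) − (1, −20)| = √((15)² + (15)²) = 15√2.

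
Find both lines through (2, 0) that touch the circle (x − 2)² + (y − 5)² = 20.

x − 2y = 2 and x + 2y = 2

Write the tangent as mx − y + (0 − m·(2)) = 0 and set its distance from the centre to 2√5:
(0m − (5))² = 20(m² + 1)
4m² − 1 = 0, so m = 1/2 or m = −1/2.
Through (2, 0) these give x − 2y = 2 and x + 2y = 2.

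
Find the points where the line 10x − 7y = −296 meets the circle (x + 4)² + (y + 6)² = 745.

(−31, −2) and (−17, 18)

Express y = (296 + 10x)/7 and substitute into the circle:
149x² + 7152x + 78523 = 0  ⟹  x² + 48x + 527 = 0
x = −17 or x = −31, giving (−17, 18) and (−31, −2).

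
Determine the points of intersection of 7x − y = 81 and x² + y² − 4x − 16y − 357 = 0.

From the line, y = 7x − 81. Substituting:
50x² − 1250x + 7500 = 0  ⟹  x² − 25x + 150 = 0
x = 15 or x = 10, giving (15, 24) and (10, −11).

(10, −11) and (15, 24)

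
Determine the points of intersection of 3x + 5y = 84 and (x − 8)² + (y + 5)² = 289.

From the line, y = (84 − 3x)/5. Substituting:
34x² − 1054x + 6256 = 0  ⟹  x² − 31x + 184 = 0
x = 23 or x = 8, giving (23, 3) and (8, 12).

(8, 12) and (23, 3)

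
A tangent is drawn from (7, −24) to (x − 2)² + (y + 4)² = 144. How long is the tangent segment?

√281

The centre is (2, −4) and r = 12. The square of the distance from P to the centre is 25 + 400 = 425.
Power of the point: PT² = |PO|² − r² = 281, so PT = √281.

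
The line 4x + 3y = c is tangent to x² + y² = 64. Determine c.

The line touches the circle iff its distance from (0, 0) is 8:
|4·0 + 3·0 − c| / √25 = 8
|c| = 8·5, so c = 40 or c = −40.

c = −40 or c = 40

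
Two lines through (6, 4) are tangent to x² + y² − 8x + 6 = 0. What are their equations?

A line y − (4) = m(x − (6)) is tangent when its distance from (4, 0) is √10:
[m·(−2) − (−4)]² = 10(m² + 1)
3m² + 8m − 3 = 0, so m = −3 or m = 1/3.
Through (6, 4) these give 3x + y = 22 and x − 3y = −6.

3x + y = 22 and x − 3y = −6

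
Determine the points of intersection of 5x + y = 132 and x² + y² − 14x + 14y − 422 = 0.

(25, 7) and (29, −13)

From the line, y = −5x + 132. Substituting:
26x² − 1404x + 18850 = 0  ⟹  x² − 54x + 725 = 0
x = 29 or x = 25, giving (29, −13) and (25, 7).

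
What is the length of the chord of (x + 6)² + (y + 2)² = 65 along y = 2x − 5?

Centre (−6, −2), r² = 65. Perpendicular distance d from centre to line = |−15| / √5 = 15/√5.
Chord = 2√(r² − d²) = 2·√(20) = 4√5.

4√5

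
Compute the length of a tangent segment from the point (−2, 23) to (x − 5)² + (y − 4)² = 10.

Centre (5, 4), r² = 10. |PO|² = (−7)² + (19)² = 410.
By the tangent–radius right angle, tangent length = √(|PO|² − r²) = √400 = 20.

20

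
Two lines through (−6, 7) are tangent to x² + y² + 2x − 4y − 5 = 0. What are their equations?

3x + y = −11 and x + 3y = 15

A line y − (7) = m(x − (−6)) is tangent when its distance from (−1, 2) is √10:
(5m − (−5))² = 10(m² + 1)
3m² + 10m + 3 = 0, so m = −3 or m = −1/3.
Through (−6, 7) these give 3x + y = −11 and x + 3y = 15.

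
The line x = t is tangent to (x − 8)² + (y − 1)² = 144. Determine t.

For a tangent, require d(centre, line) = r = 12.
|1·8 + 0·1 − t| / √1 = 12
|t − (8)| = 12, so t = 20 or t = −4.

t = −4 or t = 20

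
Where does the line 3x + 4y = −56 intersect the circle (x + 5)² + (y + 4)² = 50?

(−12, −5) and (−4, −11)

Substitute y = (−56 − 3x)/4:
25x² + 400x + 1200 = 0  ⟹  x² + 16x + 48 = 0
x = −4 or x = −12, giving (−4, −11) and (−12, −5).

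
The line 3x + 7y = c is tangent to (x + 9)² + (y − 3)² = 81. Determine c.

Tangency holds when the distance from the centre (−9, 3) to the line equals the radius 9:
|3·(−9) + 7·3 − c| / √58 = 9
|c − (−6)| = 9√58.

c = −6 ± 9√58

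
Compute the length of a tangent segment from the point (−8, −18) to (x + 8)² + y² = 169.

√155

Centre (−8, 0), r² = 169. |PO|² = (0)² + (−18)² = 324.
The tangent meets the radius at right angles, so tangent² = |PO|² − r² = 324 − 169 = 155.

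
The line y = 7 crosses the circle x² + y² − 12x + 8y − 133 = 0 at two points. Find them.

(−2, 7) and (14, 7)

Substitute y = 7:
x² − 12x − 28 = 0
x = 14 or x = −2, giving (14, 7) and (−2, 7).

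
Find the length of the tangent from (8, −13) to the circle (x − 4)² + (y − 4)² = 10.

Centre (4, 4), r² = 10. |PO|² = (4)² + (−17)² = 305.
By the tangent–radius right angle, tangent length = √(|PO|² − r²) = √295.

√295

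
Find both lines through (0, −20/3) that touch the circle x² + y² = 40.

x + 3y = −20 and x − 3y = 20

A line y − (−20/3) = m(x − (0)) is tangent when its distance from (0, 0) is 2√10:
(0m − (20/3))² = 40(m² + 1)
9m² − 1 = 0, so m = −1/3 or m = 1/3.
Through (0, −20/3) these give x + 3y = −20 and x − 3y = 20.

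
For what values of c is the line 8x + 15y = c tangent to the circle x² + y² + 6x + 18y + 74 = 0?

Tangency holds when the distance from the centre (−3, −9) to the line equals the radius 4:
|8·(−3) + 15·(−9) − c| / √289 = 4
|c − (−159)| = 4·17, so c = −91 or c = −227.

c = −227 or c = −91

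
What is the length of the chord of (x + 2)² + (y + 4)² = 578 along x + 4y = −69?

From the line, y = (−69 − x)/4. Substituting:
17x² + 170x − 6375 = 0  ⟹  x² + 10x − 375 = 0
x = 15 or x = −25, giving (15, −21) and (−25, −11).
Chord length = distance between (15, −21) and (−25, −11) = √1700 = 10√17.

10√17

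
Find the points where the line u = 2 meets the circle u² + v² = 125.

(2, −11) and (2, 11)

The line gives u = 2. Substituting into the circle:
v² − 121 = 0
v = 11 or v = −11, giving (2, 11) and (2, −11).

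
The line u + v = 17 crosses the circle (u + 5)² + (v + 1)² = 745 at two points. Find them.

From the line, v = −u + 17. Substituting:
2u² − 26u − 396 = 0  ⟹  u² − 13u − 198 = 0
u = 22 or u = −9, giving (22, −5) and (−9, 26).

(−9, 26) and (22, −5)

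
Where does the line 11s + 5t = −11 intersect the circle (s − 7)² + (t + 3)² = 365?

(−6, 11) and (9, −22)

From the line, t = (−11 − 11s)/5. Substituting:
146s² − 438s − 7884 = 0  ⟹  s² − 3s − 54 = 0
s = 9 or s = −6, giving (9, −22) and (−6, 11).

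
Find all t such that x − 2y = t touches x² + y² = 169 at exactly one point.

For a tangent, require d(centre, line) = r = 13.
|1·0 − 2·0 − t| / √5 = 13
|t| = 13√5.

t = ±13√5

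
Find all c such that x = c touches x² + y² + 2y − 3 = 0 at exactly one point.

c = −2 or c = 2

Tangency holds when the distance from the centre (0, −1) to the line equals the radius 2:
|1·0 + 0·(−1) − c| / √1 = 2
|c| = 2, so c = 2 or c = −2.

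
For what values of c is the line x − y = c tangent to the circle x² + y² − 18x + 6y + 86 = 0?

Tangency holds when the distance from the centre (9, −3) to the line equals the radius 2:
|1·9 − 1·(−3) − c| / √2 = 2
|c − (12)| = 2√2.

c = 12 ± 2√2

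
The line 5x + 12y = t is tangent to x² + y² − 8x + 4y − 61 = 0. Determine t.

t = −121 or t = 113

For a tangent, require d(centre, line) = r = 9.
|5·4 + 12·(−2) − t| / √169 = 9
|t − (−4)| = 9·13, so t = 113 or t = −121.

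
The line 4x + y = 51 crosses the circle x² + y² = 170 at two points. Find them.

(11, 7) and (13, −1)

Substitute y = −4x + 51:
17x² − 408x + 2431 = 0  ⟹  x² − 24x + 143 = 0
x = 13 or x = 11, giving (13, −1) and (11, 7).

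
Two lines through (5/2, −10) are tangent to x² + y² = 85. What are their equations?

Let a tangent through (5/2, −10) have slope m. Its distance from (0, 0) must equal √85:
(−5/2m − (10))² = 85(m² + 1)
63m² − 40m − 12 = 0, so m = 6/7 or m = −2/9.
Through (5/2, −10) these give 6x − 7y = 85 and 2x + 9y = −85.

6x − 7y = 85 and 2x + 9y = −85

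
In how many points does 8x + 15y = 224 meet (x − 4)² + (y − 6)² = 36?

Substituting the line into the circle gives 289x² − 3944x + 13456 = 0.
Discriminant = (−3944)² − 4·289·(13456) = 0.
A repeated root: the line is tangent.

1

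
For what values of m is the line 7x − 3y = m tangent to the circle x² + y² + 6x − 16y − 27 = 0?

m = −45 ± 10√58

For a tangent, require d(centre, line) = r = 10.
|7·(−3) − 3·8 − m| / √58 = 10
|m − (−45)| = 10√58.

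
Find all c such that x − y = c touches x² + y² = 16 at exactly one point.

For a tangent, require d(centre, line) = r = 4.
|1·0 − 1·0 − c| / √2 = 4
|c| = 4√2.

c = ±4√2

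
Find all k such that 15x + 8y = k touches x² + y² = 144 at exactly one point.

k = −204 or k = 204

The line touches the circle iff its distance from (0, 0) is 12:
|15·0 + 8·0 − k| / √289 = 12
|k| = 12·17, so k = 204 or k = −204.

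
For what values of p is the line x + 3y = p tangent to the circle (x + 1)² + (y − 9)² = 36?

p = 26 ± 6√10

Tangency holds when the distance from the centre (−1, 9) to the line equals the radius 6:
|1·(−1) + 3·9 − p| / √10 = 6
|p − (26)| = 6√10.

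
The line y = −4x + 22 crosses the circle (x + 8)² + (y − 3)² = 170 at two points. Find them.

(3, 10) and (5, 2)

From the line, y = −4x + 22. Substituting:
17x² − 136x + 255 = 0  ⟹  x² − 8x + 15 = 0
x = 5 or x = 3, giving (5, 2) and (3, 10).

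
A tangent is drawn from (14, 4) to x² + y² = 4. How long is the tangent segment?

The centre is (0, 0) and r = 2. The square of the distance from P to the centre is 196 + 16 = 212.
The tangent meets the radius at right angles, so tangent² = |PO|² − r² = 212 − 4 = 208.

4√13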